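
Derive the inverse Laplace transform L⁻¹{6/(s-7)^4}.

L⁻¹{n!/(s-a)^(n+1)} = t^n·e^(at), so L⁻¹{6/(s-7)^4} = t^3·e^(7t)

Final answer: t^3·e^(7t)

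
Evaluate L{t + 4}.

L{t + 4} = L{t} + 4·L{1} = 1/s² + 4/s

Final answer: 1/s² + 4/s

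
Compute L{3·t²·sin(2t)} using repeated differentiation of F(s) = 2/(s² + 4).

F(s) = 2/(s² + 4). F'(s) = -4s/(s² + 4)². F''(s) = -4(4 - 3s²)/(s² + 4)³ = (12s² - 16)/(s² + 4)³. So L{t²·sin(2t)} = (-1)² F''(s) = (12s² - 16)/(s² + 4)³. Then L{3·t²·sin(2t)} = 3·(12s² - 16)/(s² + 4)³ = (36s² - 48)/(s² + 4)³

Final answer: (36s² - 48)/(s² + 4)³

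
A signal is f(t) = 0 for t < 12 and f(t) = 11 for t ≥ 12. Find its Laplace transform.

f(t) = 11·u(t-12). L{u(t-12)} = e^(-12s)/s, so L{f(t)} = 11·e^(-12s)/s

Final answer: 11·e^(-12s)/s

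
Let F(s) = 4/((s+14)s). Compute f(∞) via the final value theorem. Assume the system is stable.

f(∞) = lim_{s→0} sF(s) = lim_{s→0} 4/(s+14) = 2/7

Final answer: 2/7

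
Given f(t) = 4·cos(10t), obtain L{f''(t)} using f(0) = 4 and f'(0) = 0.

F(s) = 4s/(s² + 100). L{f''(t)} = s²F(s) - sf(0) - f'(0) = 4s³/(s² + 100) - 4s = (4s³ - 4s(s² + 100))/(s² + 100) = -400s/(s² + 100)

Final answer: -400s/(s² + 100)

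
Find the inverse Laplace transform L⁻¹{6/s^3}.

L⁻¹{n!/s^(n+1)} = t^n with n=2. So L⁻¹{2/s^3} = t^2, and L⁻¹{6/s^3} = (6/2)·t^2 = 3·t^2

Final answer: 3·t^2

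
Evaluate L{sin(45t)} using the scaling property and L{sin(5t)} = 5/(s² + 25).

Using L{f(at)} = (1/a)F(s/a) with a=9: L{sin(45t)} = (1/9) · 5/((s/9)² + 25) = (1/9) · 5·81/(s² + 2025) = 45/(s² + 2025)

Final answer: 45/(s² + 2025)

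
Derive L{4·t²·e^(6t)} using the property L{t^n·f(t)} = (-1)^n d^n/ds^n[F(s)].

L{e^(6t)} = 1/(s-6). d/ds[1/(s-6)] = -1/(s-6)². d²/ds²[1/(s-6)] = 2/(s-6)³. So L{t²·e^(6t)} = (-1)² · 2/(s-6)³ = 2/(s-6)³. Then L{4·t²·e^(6t)} = 4·2/(s-6)³ = 8/(s-6)³

Final answer: 8/(s-6)³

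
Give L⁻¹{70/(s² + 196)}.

This is the form c·a/(s² + a²) with a = 14, c = 5. L⁻¹ = 5·sin(14t)

Final answer: 5·sin(14t)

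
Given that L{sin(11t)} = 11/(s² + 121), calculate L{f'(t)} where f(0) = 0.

L{f'(t)} = s·F(s) - f(0) = s·11/(s² + 121) - 0 = 11s/(s² + 121)

Final answer: 11s/(s² + 121)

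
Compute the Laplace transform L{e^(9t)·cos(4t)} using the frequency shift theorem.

Frequency shift: L{e^(at)f(t)} = F(s-a). L{e^(9t)·cos(4t)} = (s-9)/((s-9)² + 16)

Final answer: (s-9)/((s-9)² + 16)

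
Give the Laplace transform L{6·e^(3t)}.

L{e^(at)} = 1/(s-a), so L{e^(3t)} = 1/(s-3). Then L{6·e^(3t)} = 6/(s-3)

Final answer: 6/(s-3)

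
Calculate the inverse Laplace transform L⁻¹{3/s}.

L⁻¹{c/s} = c, so L⁻¹{3/s} = 3

Final answer: 3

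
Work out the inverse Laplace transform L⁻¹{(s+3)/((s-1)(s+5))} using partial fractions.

Using partial fractions, f(t) = (4e^t + 2e^(-5t))/6

Final answer: (4e^t + 2e^(-5t))/6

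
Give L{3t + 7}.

L{3t + 7} = 3·L{t} + 7·L{1} = 3/s² + 7/s

Final answer: 3/s² + 7/s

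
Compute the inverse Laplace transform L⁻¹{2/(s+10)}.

L⁻¹{1/(s-a)} = e^(at), so L⁻¹{1/(s+10)} = e^(-10t), and L⁻¹{2/(s+10)} = 2·e^(-10t)

Final answer: 2·e^(-10t)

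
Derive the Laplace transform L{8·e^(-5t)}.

L{e^(at)} = 1/(s-a), so L{e^(-5t)} = 1/(s+5). Then L{8·e^(-5t)} = 8/(s+5)

Final answer: 8/(s+5)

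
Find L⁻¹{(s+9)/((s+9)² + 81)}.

Using frequency shift: L⁻¹{(s-a)/((s-a)² + b²)} = e^(at)cos(bt). Here a=-9, b=9

Final answer: e^(-9t)·cos(9t)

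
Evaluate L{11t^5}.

L{t^n} = n!/s^(n+1). So L{11t^5} = 11·5!/s^6 = 1320/s^6

Final answer: 1320/s^6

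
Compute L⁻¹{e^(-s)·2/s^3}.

L⁻¹{2/s^3} = t^2. By the time shift theorem, L⁻¹{e^(-as)F(s)} = u(t-a)f(t-a) with a=1, so L⁻¹{e^(-s)·2/s^3} = u(t-1)·(t-1)^2

Final answer: u(t-1)·(t-1)^2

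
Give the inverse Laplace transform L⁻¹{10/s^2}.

L⁻¹{n!/s^(n+1)} = t^n with n=1. So L⁻¹{1/s^2} = t, and L⁻¹{10/s^2} = (10/1)·t = 10·t

Final answer: 10·t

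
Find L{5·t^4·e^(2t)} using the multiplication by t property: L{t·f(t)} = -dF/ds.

Using L{t^n·e^(at)} = n!/(s-a)^(n+1), L{t^4·e^(2t)} = 24/(s-2)^5, so L{5·t^4·e^(2t)} = 5·24/(s-2)^5 = 120/(s-2)^5

Final answer: 120/(s-2)^5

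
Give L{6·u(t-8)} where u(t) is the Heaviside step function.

L{u(t-a)} = e^(-as)/s. Here a=8, so L{u(t-8)} = e^(-8s)/s, and L{6·u(t-8)} = 6·e^(-8s)/s

Final answer: 6·e^(-8s)/s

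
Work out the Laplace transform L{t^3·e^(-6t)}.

L{t^n·e^(at)} = n!/(s-a)^(n+1), so L{t^3·e^(-6t)} = 6/(s+6)^4

Final answer: 6/(s+6)^4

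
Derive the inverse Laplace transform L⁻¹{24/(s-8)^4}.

L⁻¹{n!/(s-a)^(n+1)} = t^n·e^(at) with n=3, a=8. So L⁻¹{6/(s-8)^4} = t^3·e^(8t), and L⁻¹{24/(s-8)^4} = (24/6)·t^3·e^(8t) = 4·t^3·e^(8t)

Final answer: 4·t^3·e^(8t)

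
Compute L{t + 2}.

L{t + 2} = L{t} + 2·L{1} = 1/s² + 2/s

Final answer: 1/s² + 2/s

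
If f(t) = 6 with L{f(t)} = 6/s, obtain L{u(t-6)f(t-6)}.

Time shift theorem: L{u(t-a)f(t-a)} = e^(-as)F(s). Here a=6, F(s) = 6/s, so L{u(t-6)f(t-6)} = e^(-6s)·6/s

Final answer: e^(-6s)·6/s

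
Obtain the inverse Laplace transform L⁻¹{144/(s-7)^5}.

L⁻¹{n!/(s-a)^(n+1)} = t^n·e^(at) with n=4, a=7. So L⁻¹{24/(s-7)^5} = t^4·e^(7t), and L⁻¹{144/(s-7)^5} = (144/24)·t^4·e^(7t) = 6·t^4·e^(7t)

Final answer: 6·t^4·e^(7t)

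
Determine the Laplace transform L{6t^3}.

L{6t^3} = 6 · L{t^3} = 6 · 6/s^4 = 36/s^4

Final answer: 36/s^4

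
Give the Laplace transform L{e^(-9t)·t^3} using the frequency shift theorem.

L{e^(at)·t^n} = n!/(s-a)^(n+1), so L{e^(-9t)·t^3} = 6/(s+9)^4

Final answer: 6/(s+9)^4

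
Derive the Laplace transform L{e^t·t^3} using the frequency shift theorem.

L{e^(at)·t^n} = n!/(s-a)^(n+1), so L{e^t·t^3} = 6/(s-1)^4

Final answer: 6/(s-1)^4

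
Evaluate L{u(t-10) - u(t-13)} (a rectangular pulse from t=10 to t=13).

L{u(t-a)} = e^(-as)/s. L{u(t-10) - u(t-13)} = (e^(-10s) - e^(-13s))/s

Final answer: (e^(-10s) - e^(-13s))/s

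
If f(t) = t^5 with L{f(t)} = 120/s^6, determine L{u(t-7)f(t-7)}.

Time shift theorem: L{u(t-a)f(t-a)} = e^(-as)F(s). Here a=7, F(s) = 120/s^6, so L{u(t-7)f(t-7)} = e^(-7s)·120/s^6

Final answer: e^(-7s)·120/s^6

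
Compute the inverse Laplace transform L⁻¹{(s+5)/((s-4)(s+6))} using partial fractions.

Using partial fractions, f(t) = (9e^(4t) + e^(-6t))/10

Final answer: (9e^(4t) + e^(-6t))/10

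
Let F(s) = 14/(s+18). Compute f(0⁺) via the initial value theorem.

f(0⁺) = lim_{s→∞} s·14/(s+18) = lim_{s→∞} 14s/(s+18) = 14

Final answer: 14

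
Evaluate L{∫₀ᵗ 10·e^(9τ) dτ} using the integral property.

L{∫₀ᵗ f(τ)dτ} = F(s)/s with F(s) = 10/(s-9), so L{∫₀ᵗ 10·e^(9τ) dτ} = 10/(s(s-9))

Final answer: 10/(s(s-9))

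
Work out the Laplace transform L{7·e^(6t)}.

L{e^(at)} = 1/(s-a), so L{e^(6t)} = 1/(s-6). Then L{7·e^(6t)} = 7/(s-6)

Final answer: 7/(s-6)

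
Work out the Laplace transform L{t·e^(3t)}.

L{t^n·e^(at)} = n!/(s-a)^(n+1), so L{t·e^(3t)} = 1/(s-3)^2

Final answer: 1/(s-3)^2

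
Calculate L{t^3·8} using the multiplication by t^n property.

L{8} = 8/s. d^1/ds^1[1/s] = -1/s². d^2/ds^2[1/s] = 2/s^3. d^3/ds^3[1/s] = -6/s^4. So L{t^3} = (-1)^{3}·-6/s^4 = 6/s^4. Then L{t^3·8} = 8·6/s^4 = 48/s^4

Final answer: 48/s^4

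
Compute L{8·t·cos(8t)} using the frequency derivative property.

L{cos(8t)} = s/(s² + 64). Derivative: d/ds[s/(s² + 64)] = [(s² + 64) - s·2s]/(s² + 64)² = (64 - s²)/(s² + 64)². So L{t·cos(8t)} = -F'(s) = (s² - 64)/(s² + 64)². Then L{8·t·cos(8t)} = 8·(s² - 64)/(s² + 64)²

Final answer: 8·(s² - 64)/(s² + 64)²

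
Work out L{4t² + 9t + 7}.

L{4t² + 9t + 7} = 4·2/s³ + 9/s² + 7/s = 8/s³ + 9/s² + 7/s

Final answer: 8/s³ + 9/s² + 7/s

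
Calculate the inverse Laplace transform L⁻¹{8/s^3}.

L⁻¹{n!/s^(n+1)} = t^n with n=2. So L⁻¹{2/s^3} = t^2, and L⁻¹{8/s^3} = (8/2)·t^2 = 4·t^2

Final answer: 4·t^2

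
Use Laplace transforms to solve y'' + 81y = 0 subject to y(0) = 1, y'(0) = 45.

L{y''} + 81L{y} = 0. s²Y - s - 45 + 81Y = 0. Y(s² + 81) = s + 45. Y = (s + 45)/(s² + 81). Inverting: y(t) = cos(9t) + 5sin(9t)

Final answer: y(t) = cos(9t) + 5sin(9t)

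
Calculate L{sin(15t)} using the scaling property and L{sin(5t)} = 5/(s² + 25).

Using L{f(at)} = (1/a)F(s/a) with a=3: L{sin(15t)} = (1/3) · 5/((s/3)² + 25) = (1/3) · 5·9/(s² + 225) = 15/(s² + 225)

Final answer: 15/(s² + 225)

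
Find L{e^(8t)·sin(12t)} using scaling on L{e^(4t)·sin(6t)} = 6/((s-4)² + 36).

Scaling with a=2: L{e^(8t)·sin(12t)} = (1/2) · 6/((s/2-4)² + 36). Simplifying: 12/((s-8)² + 144)

Final answer: 12/((s-8)² + 144)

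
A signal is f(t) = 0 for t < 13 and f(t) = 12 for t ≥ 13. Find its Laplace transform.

f(t) = 12·u(t-13). L{u(t-13)} = e^(-13s)/s, so L{f(t)} = 12·e^(-13s)/s

Final answer: 12·e^(-13s)/s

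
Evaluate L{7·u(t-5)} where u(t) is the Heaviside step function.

L{u(t-a)} = e^(-as)/s. Here a=5, so L{u(t-5)} = e^(-5s)/s, and L{7·u(t-5)} = 7·e^(-5s)/s

Final answer: 7·e^(-5s)/s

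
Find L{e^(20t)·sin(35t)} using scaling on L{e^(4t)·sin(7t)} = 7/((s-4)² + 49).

Scaling with a=5: L{e^(20t)·sin(35t)} = (1/5) · 7/((s/5-4)² + 49). Simplifying: 35/((s-20)² + 1225)

Final answer: 35/((s-20)² + 1225)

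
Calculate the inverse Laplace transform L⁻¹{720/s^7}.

L⁻¹{n!/s^(n+1)} = t^n with n=6. So L⁻¹{720/s^7} = t^6

Final answer: t^6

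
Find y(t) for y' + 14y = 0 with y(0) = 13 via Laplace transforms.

L{y'} + 14L{y} = 0. sY - 13 + 14Y = 0. Y(s+14) = 13. Y = 13/(s+14)

Final answer: y(t) = 13e^(-14t)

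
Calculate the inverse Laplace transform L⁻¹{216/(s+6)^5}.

L⁻¹{n!/(s-a)^(n+1)} = t^n·e^(at) with n=4, a=-6. So L⁻¹{24/(s+6)^5} = t^4·e^(-6t), and L⁻¹{216/(s+6)^5} = (216/24)·t^4·e^(-6t) = 9·t^4·e^(-6t)

Final answer: 9·t^4·e^(-6t)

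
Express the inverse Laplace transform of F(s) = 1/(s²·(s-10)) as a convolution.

1/(s²·(s-10)) = (1/s^2)·(1/(s-10)) = L{t}·L{e^(10t)}. So f(t) = t*e^(10t) = ∫₀ᵗ τ·e^(10(t-τ)) dτ

Final answer: ∫₀ᵗ τ·e^(10(t-τ)) dτ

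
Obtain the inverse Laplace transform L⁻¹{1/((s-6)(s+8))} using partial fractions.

Decompose: A/(s-6) + B/(s+8). A = 1/14, B = -1/14. f(t) = (e^(6t) - e^(-8t))/14

Final answer: (e^(6t) - e^(-8t))/14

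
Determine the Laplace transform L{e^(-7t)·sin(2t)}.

L{e^(at)·sin(ωt)} = ω/((s-a)² + ω²), so L{e^(-7t)·sin(2t)} = 2/((s+7)² + 4)

Final answer: 2/((s+7)² + 4)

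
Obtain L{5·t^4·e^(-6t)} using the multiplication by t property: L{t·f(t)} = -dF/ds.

Using L{t^n·e^(at)} = n!/(s-a)^(n+1), L{t^4·e^(-6t)} = 24/(s+6)^5, so L{5·t^4·e^(-6t)} = 5·24/(s+6)^5 = 120/(s+6)^5

Final answer: 120/(s+6)^5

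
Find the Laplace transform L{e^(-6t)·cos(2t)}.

L{e^(at)·cos(ωt)} = (s-a)/((s-a)² + ω²), so L{e^(-6t)·cos(2t)} = (s+6)/((s+6)² + 4)

Final answer: (s+6)/((s+6)² + 4)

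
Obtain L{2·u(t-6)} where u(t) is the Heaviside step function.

L{u(t-a)} = e^(-as)/s. Here a=6, so L{u(t-6)} = e^(-6s)/s, and L{2·u(t-6)} = 2·e^(-6s)/s

Final answer: 2·e^(-6s)/s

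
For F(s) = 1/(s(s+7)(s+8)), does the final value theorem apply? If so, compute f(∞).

Poles of sF(s) = 1/((s+7)(s+8)) are at s = -7 and s = -8, both in the left half-plane. Theorem applies. f(∞) = lim_{s→0} sF(s) = 1/(7·8) = 1/56

Final answer: 1/56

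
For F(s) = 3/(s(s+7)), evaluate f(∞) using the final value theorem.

f(∞) = lim_{s→0} s·3/(s(s+7)) = lim_{s→0} 3/(s+7) = 3/7 = 3/7

Final answer: 3/7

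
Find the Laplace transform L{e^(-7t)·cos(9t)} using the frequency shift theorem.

Frequency shift: L{e^(at)f(t)} = F(s-a). L{e^(-7t)·cos(9t)} = (s+7)/((s+7)² + 81)

Final answer: (s+7)/((s+7)² + 81)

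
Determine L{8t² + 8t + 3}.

L{8t² + 8t + 3} = 8·2/s³ + 8/s² + 3/s = 16/s³ + 8/s² + 3/s

Final answer: 16/s³ + 8/s² + 3/s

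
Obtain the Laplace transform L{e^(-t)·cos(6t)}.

L{e^(at)·cos(ωt)} = (s-a)/((s-a)² + ω²), so L{e^(-t)·cos(6t)} = (s+1)/((s+1)² + 36)

Final answer: (s+1)/((s+1)² + 36)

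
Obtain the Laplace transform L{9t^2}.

L{9t^2} = 9 · L{t^2} = 9 · 2/s^3 = 18/s^3

Final answer: 18/s^3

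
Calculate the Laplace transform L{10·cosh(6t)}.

L{cosh(ωt)} = s/(s² - ω²), so L{cosh(6t)} = s/(s² - 36). Then L{10·cosh(6t)} = 10·s/(s² - 36) = 10s/(s² - 36)

Final answer: 10s/(s² - 36)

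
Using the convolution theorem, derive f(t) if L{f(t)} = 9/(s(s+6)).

9/(s(s+6)) = (9/s)·(1/(s+6)) = L{9}·L{e^(-6t)}. By convolution, f(t) = 9*e^(-6t) = ∫₀ᵗ 9·e^(-6τ) dτ = 9·(1 - e^(-6t))/6

Final answer: 9·(1 - e^(-6t))/6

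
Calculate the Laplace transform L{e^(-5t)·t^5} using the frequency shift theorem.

L{e^(at)·t^n} = n!/(s-a)^(n+1), so L{e^(-5t)·t^5} = 120/(s+5)^6

Final answer: 120/(s+5)^6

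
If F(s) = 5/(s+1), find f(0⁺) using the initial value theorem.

f(0⁺) = lim_{s→∞} s·5/(s+1) = lim_{s→∞} 5s/(s+1) = 5

Final answer: 5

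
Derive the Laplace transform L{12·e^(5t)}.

L{e^(at)} = 1/(s-a), so L{e^(5t)} = 1/(s-5). Then L{12·e^(5t)} = 12/(s-5)

Final answer: 12/(s-5)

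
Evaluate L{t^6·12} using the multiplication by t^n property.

L{12} = 12/s. d^1/ds^1[1/s] = -1/s². d^2/ds^2[1/s] = 2/s^3. d^3/ds^3[1/s] = -6/s^4. d^4/ds^4[1/s] = 24/s^5. d^5/ds^5[1/s] = -120/s^6. d^6/ds^6[1/s] = 720/s^7. So L{t^6} = (-1)^{6}·720/s^7 = 720/s^7. Then L{t^6·12} = 12·720/s^7 = 8640/s^7

Final answer: 8640/s^7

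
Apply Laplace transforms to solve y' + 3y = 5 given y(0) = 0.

sY + 3Y = 5/s. Y = 5/(s(s+3)). Partial fractions: Y = 5/3/s - 5/3/(s+3)

Final answer: y(t) = 5/3(1 - e^(-3t))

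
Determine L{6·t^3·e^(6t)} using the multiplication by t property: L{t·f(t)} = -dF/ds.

Using L{t^n·e^(at)} = n!/(s-a)^(n+1), L{t^3·e^(6t)} = 6/(s-6)^4, so L{6·t^3·e^(6t)} = 6·6/(s-6)^4 = 36/(s-6)^4

Final answer: 36/(s-6)^4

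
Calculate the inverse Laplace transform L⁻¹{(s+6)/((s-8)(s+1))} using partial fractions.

Using partial fractions, f(t) = (14e^(8t) - 5e^(-t))/9

Final answer: (14e^(8t) - 5e^(-t))/9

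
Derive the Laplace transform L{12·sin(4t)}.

L{sin(ωt)} = ω/(s² + ω²), so L{sin(4t)} = 4/(s² + 16). Then L{12·sin(4t)} = 12·4/(s² + 16) = 48/(s² + 16)

Final answer: 48/(s² + 16)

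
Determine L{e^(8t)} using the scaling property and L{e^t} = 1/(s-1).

Using L{f(at)} = (1/a)F(s/a) with a=8 and f(t) = e^t: L{e^(8t)} = (1/8) · 1/((s/8)-1) = (1/8) · 8/(s-8) = 1/(s-8)

Final answer: 1/(s-8)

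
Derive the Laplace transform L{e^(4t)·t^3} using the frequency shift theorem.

L{e^(at)·t^n} = n!/(s-a)^(n+1), so L{e^(4t)·t^3} = 6/(s-4)^4

Final answer: 6/(s-4)^4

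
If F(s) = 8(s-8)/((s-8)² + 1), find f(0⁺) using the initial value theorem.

f(0⁺) = lim_{s→∞} sF(s) = lim_{s→∞} 8s(s-8)/((s-8)² + 1) = 8

Final answer: 8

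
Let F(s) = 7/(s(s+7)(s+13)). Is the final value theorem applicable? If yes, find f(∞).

Poles of sF(s) = 7/((s+7)(s+13)) are at s = -7 and s = -13, both in the left half-plane. Theorem applies. f(∞) = lim_{s→0} sF(s) = 7/(7·13) = 1/13

Final answer: 1/13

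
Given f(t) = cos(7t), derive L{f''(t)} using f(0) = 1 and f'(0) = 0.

F(s) = s/(s² + 49). L{f''(t)} = s²F(s) - sf(0) - f'(0) = s³/(s² + 49) - s = (s³ - s(s² + 49))/(s² + 49) = -49s/(s² + 49)

Final answer: -49s/(s² + 49)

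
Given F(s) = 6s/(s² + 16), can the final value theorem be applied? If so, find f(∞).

The final value theorem requires all poles of sF(s) in the left half-plane. sF(s) = 6s²/(s² + 16) has poles at s = ±4i (imaginary axis). Theorem does NOT apply (oscillatory system).

Final answer: Not applicable (oscillatory)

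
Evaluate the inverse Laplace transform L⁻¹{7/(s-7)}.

L⁻¹{1/(s-a)} = e^(at), so L⁻¹{1/(s-7)} = e^(7t), and L⁻¹{7/(s-7)} = 7·e^(7t)

Final answer: 7·e^(7t)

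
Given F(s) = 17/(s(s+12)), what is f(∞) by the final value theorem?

f(∞) = lim_{s→0} s·17/(s(s+12)) = lim_{s→0} 17/(s+12) = 17/12 = 17/12

Final answer: 17/12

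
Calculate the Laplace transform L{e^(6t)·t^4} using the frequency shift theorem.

L{e^(at)·t^n} = n!/(s-a)^(n+1), so L{e^(6t)·t^4} = 24/(s-6)^5

Final answer: 24/(s-6)^5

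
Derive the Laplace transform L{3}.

L{3} = 3 · L{1} = 3/s

Final answer: 3/s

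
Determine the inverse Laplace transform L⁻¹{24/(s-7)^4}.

L⁻¹{n!/(s-a)^(n+1)} = t^n·e^(at) with n=3, a=7. So L⁻¹{6/(s-7)^4} = t^3·e^(7t), and L⁻¹{24/(s-7)^4} = (24/6)·t^3·e^(7t) = 4·t^3·e^(7t)

Final answer: 4·t^3·e^(7t)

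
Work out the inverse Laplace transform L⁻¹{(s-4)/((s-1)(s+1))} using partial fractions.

Using partial fractions, f(t) = (-3e^t + 5e^(-t))/2

Final answer: (-3e^t + 5e^(-t))/2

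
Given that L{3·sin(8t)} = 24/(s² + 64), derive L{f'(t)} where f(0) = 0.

L{f'(t)} = s·F(s) - f(0) = s·24/(s² + 64) - 0 = 24s/(s² + 64)

Final answer: 24s/(s² + 64)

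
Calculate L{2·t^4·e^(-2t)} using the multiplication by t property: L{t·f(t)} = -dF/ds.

Using L{t^n·e^(at)} = n!/(s-a)^(n+1), L{t^4·e^(-2t)} = 24/(s+2)^5, so L{2·t^4·e^(-2t)} = 2·24/(s+2)^5 = 48/(s+2)^5

Final answer: 48/(s+2)^5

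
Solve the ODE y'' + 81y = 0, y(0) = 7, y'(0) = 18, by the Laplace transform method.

L{y''} + 81L{y} = 0. s²Y - 7s - 18 + 81Y = 0. Y(s² + 81) = 7s + 18. Y = (7s + 18)/(s² + 81). Inverting: y(t) = 7cos(9t) + 2sin(9t)

Final answer: y(t) = 7cos(9t) + 2sin(9t)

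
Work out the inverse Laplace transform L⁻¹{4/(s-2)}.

L⁻¹{1/(s-a)} = e^(at), so L⁻¹{1/(s-2)} = e^(2t), and L⁻¹{4/(s-2)} = 4·e^(2t)

Final answer: 4·e^(2t)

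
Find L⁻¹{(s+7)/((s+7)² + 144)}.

Using frequency shift: L⁻¹{(s-a)/((s-a)² + b²)} = e^(at)cos(bt). Here a=-7, b=12

Final answer: e^(-7t)·cos(12t)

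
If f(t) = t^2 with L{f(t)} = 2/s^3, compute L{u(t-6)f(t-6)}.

Time shift theorem: L{u(t-a)f(t-a)} = e^(-as)F(s). Here a=6, F(s) = 2/s^3, so L{u(t-6)f(t-6)} = e^(-6s)·2/s^3

Final answer: e^(-6s)·2/s^3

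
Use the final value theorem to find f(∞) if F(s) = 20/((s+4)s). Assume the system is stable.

f(∞) = lim_{s→0} sF(s) = lim_{s→0} 20/(s+4) = 5

Final answer: 5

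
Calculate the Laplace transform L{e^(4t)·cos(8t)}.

L{e^(at)·cos(ωt)} = (s-a)/((s-a)² + ω²), so L{e^(4t)·cos(8t)} = (s-4)/((s-4)² + 64)

Final answer: (s-4)/((s-4)² + 64)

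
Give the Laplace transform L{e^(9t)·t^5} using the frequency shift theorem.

L{e^(at)·t^n} = n!/(s-a)^(n+1), so L{e^(9t)·t^5} = 120/(s-9)^6

Final answer: 120/(s-9)^6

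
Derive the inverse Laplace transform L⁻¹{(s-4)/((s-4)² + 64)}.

Using frequency shift, L⁻¹{(s-4)/((s-4)² + 64)} = e^(4t)·cos(8t)

Final answer: e^(4t)·cos(8t)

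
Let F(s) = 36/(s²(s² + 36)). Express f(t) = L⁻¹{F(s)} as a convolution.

36/(s²(s² + 36)) = (1/s²)·(36/(s² + 36)) = L{t}·L{6·sin(6t)}. So f(t) = t*(6·sin(6t)) = ∫₀ᵗ 6τ·sin(6(t-τ)) dτ

Final answer: ∫₀ᵗ 6τ·sin(6(t-τ)) dτ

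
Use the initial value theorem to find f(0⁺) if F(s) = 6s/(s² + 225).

f(0⁺) = lim_{s→∞} s·6s/(s² + 225) = lim_{s→∞} 6s²/(s² + 225) = 6

Final answer: 6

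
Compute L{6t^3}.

L{t^n} = n!/s^(n+1). So L{6t^3} = 6·3!/s^4 = 36/s^4

Final answer: 36/s^4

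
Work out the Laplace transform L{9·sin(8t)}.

L{sin(ωt)} = ω/(s² + ω²), so L{sin(8t)} = 8/(s² + 64). Then L{9·sin(8t)} = 9·8/(s² + 64) = 72/(s² + 64)

Final answer: 72/(s² + 64)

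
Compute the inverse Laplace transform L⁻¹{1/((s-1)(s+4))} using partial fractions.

Decompose: A/(s-1) + B/(s+4). A = 1/5, B = -1/5. f(t) = (e^t - e^(-4t))/5

Final answer: (e^t - e^(-4t))/5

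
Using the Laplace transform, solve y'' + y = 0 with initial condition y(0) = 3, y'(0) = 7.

L{y''} + 1L{y} = 0. s²Y - 3s - 7 + Y = 0. Y(s² + 1) = 3s + 7. Y = (3s + 7)/(s² + 1). Inverting: y(t) = 3cos(t) + 7sin(t)

Final answer: y(t) = 3cos(t) + 7sin(t)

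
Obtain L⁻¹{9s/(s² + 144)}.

This is the form c·s/(s² + a²) with a = 12, c = 9. L⁻¹ = 9·cos(12t)

Final answer: 9·cos(12t)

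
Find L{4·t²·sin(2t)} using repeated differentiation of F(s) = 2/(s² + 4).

F(s) = 2/(s² + 4). F'(s) = -4s/(s² + 4)². F''(s) = -4(4 - 3s²)/(s² + 4)³ = (12s² - 16)/(s² + 4)³. So L{t²·sin(2t)} = (-1)² F''(s) = (12s² - 16)/(s² + 4)³. Then L{4·t²·sin(2t)} = 4·(12s² - 16)/(s² + 4)³ = (48s² - 64)/(s² + 4)³

Final answer: (48s² - 64)/(s² + 4)³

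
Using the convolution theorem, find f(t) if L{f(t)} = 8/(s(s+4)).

8/(s(s+4)) = (8/s)·(1/(s+4)) = L{8}·L{e^(-4t)}. By convolution, f(t) = 8*e^(-4t) = ∫₀ᵗ 8·e^(-4τ) dτ = 8·(1 - e^(-4t))/4

Final answer: 8·(1 - e^(-4t))/4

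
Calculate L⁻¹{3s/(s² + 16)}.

This is the form c·s/(s² + a²) with a = 4, c = 3. L⁻¹ = 3·cos(4t)

Final answer: 3·cos(4t)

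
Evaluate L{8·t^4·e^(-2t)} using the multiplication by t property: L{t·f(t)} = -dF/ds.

Using L{t^n·e^(at)} = n!/(s-a)^(n+1), L{t^4·e^(-2t)} = 24/(s+2)^5, so L{8·t^4·e^(-2t)} = 8·24/(s+2)^5 = 192/(s+2)^5

Final answer: 192/(s+2)^5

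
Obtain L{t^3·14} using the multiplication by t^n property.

L{14} = 14/s. d^1/ds^1[1/s] = -1/s². d^2/ds^2[1/s] = 2/s^3. d^3/ds^3[1/s] = -6/s^4. So L{t^3} = (-1)^{3}·-6/s^4 = 6/s^4. Then L{t^3·14} = 14·6/s^4 = 84/s^4

Final answer: 84/s^4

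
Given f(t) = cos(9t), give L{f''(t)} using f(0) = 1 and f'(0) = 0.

F(s) = s/(s² + 81). L{f''(t)} = s²F(s) - sf(0) - f'(0) = s³/(s² + 81) - s = (s³ - s(s² + 81))/(s² + 81) = -81s/(s² + 81)

Final answer: -81s/(s² + 81)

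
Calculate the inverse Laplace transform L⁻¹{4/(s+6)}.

L⁻¹{1/(s-a)} = e^(at), so L⁻¹{1/(s+6)} = e^(-6t), and L⁻¹{4/(s+6)} = 4·e^(-6t)

Final answer: 4·e^(-6t)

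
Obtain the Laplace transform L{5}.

L{5} = 5 · L{1} = 5/s

Final answer: 5/s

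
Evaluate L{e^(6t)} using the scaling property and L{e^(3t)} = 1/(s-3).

Using L{f(at)} = (1/a)F(s/a) with a=2 and f(t) = e^(3t): L{e^(6t)} = (1/2) · 1/((s/2)-3) = (1/2) · 2/(s-6) = 1/(s-6)

Final answer: 1/(s-6)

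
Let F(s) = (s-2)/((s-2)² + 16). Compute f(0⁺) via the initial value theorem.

f(0⁺) = lim_{s→∞} sF(s) = lim_{s→∞} s(s-2)/((s-2)² + 16) = 1

Final answer: 1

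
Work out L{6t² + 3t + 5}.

L{6t² + 3t + 5} = 6·2/s³ + 3/s² + 5/s = 12/s³ + 3/s² + 5/s

Final answer: 12/s³ + 3/s² + 5/s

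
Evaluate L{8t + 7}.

L{8t + 7} = 8·L{t} + 7·L{1} = 8/s² + 7/s

Final answer: 8/s² + 7/s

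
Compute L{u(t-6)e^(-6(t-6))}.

u(t-a)f(t-a) with f(t)=e^(-6t). L{e^(-6t)} = 1/(s+6). By time shift: e^(-6s)/(s+6)

Final answer: e^(-6s)/(s+6)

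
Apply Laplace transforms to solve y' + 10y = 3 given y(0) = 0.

sY + 10Y = 3/s. Y = 3/(s(s+10)). Partial fractions: Y = 3/10/s - 3/10/(s+10)

Final answer: y(t) = 3/10(1 - e^(-10t))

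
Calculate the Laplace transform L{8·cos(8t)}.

L{cos(ωt)} = s/(s² + ω²), so L{cos(8t)} = s/(s² + 64). Then L{8·cos(8t)} = 8·s/(s² + 64) = 8s/(s² + 64)

Final answer: 8s/(s² + 64)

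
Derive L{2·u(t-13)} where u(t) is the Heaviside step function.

L{u(t-a)} = e^(-as)/s. Here a=13, so L{u(t-13)} = e^(-13s)/s, and L{2·u(t-13)} = 2·e^(-13s)/s

Final answer: 2·e^(-13s)/s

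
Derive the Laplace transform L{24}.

L{24} = 24 · L{1} = 24/s

Final answer: 24/s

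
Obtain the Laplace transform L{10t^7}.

L{10t^7} = 10 · L{t^7} = 10 · 5040/s^8 = 50400/s^8

Final answer: 50400/s^8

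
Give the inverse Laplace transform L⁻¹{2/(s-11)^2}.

L⁻¹{n!/(s-a)^(n+1)} = t^n·e^(at) with n=1, a=11. So L⁻¹{1/(s-11)^2} = t·e^(11t), and L⁻¹{2/(s-11)^2} = (2/1)·t·e^(11t) = 2·t·e^(11t)

Final answer: 2·t·e^(11t)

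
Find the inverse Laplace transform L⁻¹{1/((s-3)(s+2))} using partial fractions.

Decompose: A/(s-3) + B/(s+2). A = 1/5, B = -1/5. f(t) = (e^(3t) - e^(-2t))/5

Final answer: (e^(3t) - e^(-2t))/5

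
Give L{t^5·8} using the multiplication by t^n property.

L{8} = 8/s. d^1/ds^1[1/s] = -1/s². d^2/ds^2[1/s] = 2/s^3. d^3/ds^3[1/s] = -6/s^4. d^4/ds^4[1/s] = 24/s^5. d^5/ds^5[1/s] = -120/s^6. So L{t^5} = (-1)^{5}·-120/s^6 = 120/s^6. Then L{t^5·8} = 8·120/s^6 = 960/s^6

Final answer: 960/s^6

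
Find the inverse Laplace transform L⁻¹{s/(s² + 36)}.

L⁻¹{s/(s² + 36)} = cos(6t)

Final answer: cos(6t)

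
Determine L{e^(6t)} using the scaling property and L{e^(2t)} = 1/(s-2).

Using L{f(at)} = (1/a)F(s/a) with a=3 and f(t) = e^(2t): L{e^(6t)} = (1/3) · 1/((s/3)-2) = (1/3) · 3/(s-6) = 1/(s-6)

Final answer: 1/(s-6)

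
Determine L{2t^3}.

L{t^n} = n!/s^(n+1). So L{2t^3} = 2·3!/s^4 = 12/s^4

Final answer: 12/s^4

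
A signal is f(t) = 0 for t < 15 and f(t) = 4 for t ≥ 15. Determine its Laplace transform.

f(t) = 4·u(t-15). L{u(t-15)} = e^(-15s)/s, so L{f(t)} = 4·e^(-15s)/s

Final answer: 4·e^(-15s)/s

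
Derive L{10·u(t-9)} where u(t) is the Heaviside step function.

L{u(t-a)} = e^(-as)/s. Here a=9, so L{u(t-9)} = e^(-9s)/s, and L{10·u(t-9)} = 10·e^(-9s)/s

Final answer: 10·e^(-9s)/s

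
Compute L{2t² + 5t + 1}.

L{2t² + 5t + 1} = 2·2/s³ + 5/s² + 1/s = 4/s³ + 5/s² + 1/s

Final answer: 4/s³ + 5/s² + 1/s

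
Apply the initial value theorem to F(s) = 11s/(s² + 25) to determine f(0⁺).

f(0⁺) = lim_{s→∞} s·11s/(s² + 25) = lim_{s→∞} 11s²/(s² + 25) = 11

Final answer: 11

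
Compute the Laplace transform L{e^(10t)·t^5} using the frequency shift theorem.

L{e^(at)·t^n} = n!/(s-a)^(n+1), so L{e^(10t)·t^5} = 120/(s-10)^6

Final answer: 120/(s-10)^6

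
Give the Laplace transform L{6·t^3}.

L{t^n} = n!/s^(n+1), so L{t^3} = 6/s^4. Then L{6·t^3} = 6·6/s^4 = 36/s^4

Final answer: 36/s^4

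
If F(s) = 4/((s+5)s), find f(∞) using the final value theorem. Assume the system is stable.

f(∞) = lim_{s→0} sF(s) = lim_{s→0} 4/(s+5) = 4/5

Final answer: 4/5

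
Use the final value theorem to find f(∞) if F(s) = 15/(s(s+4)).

f(∞) = lim_{s→0} s·15/(s(s+4)) = lim_{s→0} 15/(s+4) = 15/4 = 15/4

Final answer: 15/4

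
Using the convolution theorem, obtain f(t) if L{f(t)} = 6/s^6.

6/s^6 = (6/s)·(1/s^5) = L{6}·L{t^4/24}. By convolution, f(t) = 6*t^4/24 = ∫₀ᵗ 6·τ^4/24 dτ = 6·t^5/120

Final answer: 6·t^5/120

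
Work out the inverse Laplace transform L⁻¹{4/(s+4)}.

L⁻¹{1/(s-a)} = e^(at), so L⁻¹{1/(s+4)} = e^(-4t), and L⁻¹{4/(s+4)} = 4·e^(-4t)

Final answer: 4·e^(-4t)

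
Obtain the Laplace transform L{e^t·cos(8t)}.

L{e^(at)·cos(ωt)} = (s-a)/((s-a)² + ω²), so L{e^t·cos(8t)} = (s-1)/((s-1)² + 64)

Final answer: (s-1)/((s-1)² + 64)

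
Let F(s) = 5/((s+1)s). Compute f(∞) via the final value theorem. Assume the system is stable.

f(∞) = lim_{s→0} sF(s) = lim_{s→0} 5/(s+1) = 5

Final answer: 5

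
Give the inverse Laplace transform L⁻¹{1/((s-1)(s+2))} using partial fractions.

Decompose: A/(s-1) + B/(s+2). A = 1/3, B = -1/3. f(t) = (e^t - e^(-2t))/3

Final answer: (e^t - e^(-2t))/3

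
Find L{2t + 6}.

L{2t + 6} = 2·L{t} + 6·L{1} = 2/s² + 6/s

Final answer: 2/s² + 6/s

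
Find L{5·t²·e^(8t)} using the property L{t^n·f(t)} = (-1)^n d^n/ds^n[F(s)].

L{e^(8t)} = 1/(s-8). d/ds[1/(s-8)] = -1/(s-8)². d²/ds²[1/(s-8)] = 2/(s-8)³. So L{t²·e^(8t)} = (-1)² · 2/(s-8)³ = 2/(s-8)³. Then L{5·t²·e^(8t)} = 5·2/(s-8)³ = 10/(s-8)³

Final answer: 10/(s-8)³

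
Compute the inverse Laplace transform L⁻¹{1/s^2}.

L⁻¹{n!/s^(n+1)} = t^n with n=1. So L⁻¹{1/s^2} = t

Final answer: t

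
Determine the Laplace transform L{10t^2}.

L{10t^2} = 10 · L{t^2} = 10 · 2/s^3 = 20/s^3

Final answer: 20/s^3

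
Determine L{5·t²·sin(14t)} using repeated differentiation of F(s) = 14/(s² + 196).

F(s) = 14/(s² + 196). F'(s) = -28s/(s² + 196)². F''(s) = -28(196 - 3s²)/(s² + 196)³ = (84s² - 5488)/(s² + 196)³. So L{t²·sin(14t)} = (-1)² F''(s) = (84s² - 5488)/(s² + 196)³. Then L{5·t²·sin(14t)} = 5·(84s² - 5488)/(s² + 196)³ = (420s² - 27440)/(s² + 196)³

Final answer: (420s² - 27440)/(s² + 196)³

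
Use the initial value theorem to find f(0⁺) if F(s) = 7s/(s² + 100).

f(0⁺) = lim_{s→∞} s·7s/(s² + 100) = lim_{s→∞} 7s²/(s² + 100) = 7

Final answer: 7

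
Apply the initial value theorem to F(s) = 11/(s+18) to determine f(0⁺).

f(0⁺) = lim_{s→∞} s·11/(s+18) = lim_{s→∞} 11s/(s+18) = 11

Final answer: 11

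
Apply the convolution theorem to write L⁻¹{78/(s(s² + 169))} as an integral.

78/(s(s² + 169)) = (1/s)·(78/(s² + 169)) = L{1}·L{6·sin(13t)}. So f(t) = 1*(6·sin(13t)) = ∫₀ᵗ 6·sin(13τ) dτ

Final answer: ∫₀ᵗ 6·sin(13τ) dτ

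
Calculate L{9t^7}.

L{t^n} = n!/s^(n+1). So L{9t^7} = 9·7!/s^8 = 45360/s^8

Final answer: 45360/s^8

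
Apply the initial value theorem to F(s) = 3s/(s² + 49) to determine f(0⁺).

f(0⁺) = lim_{s→∞} s·3s/(s² + 49) = lim_{s→∞} 3s²/(s² + 49) = 3

Final answer: 3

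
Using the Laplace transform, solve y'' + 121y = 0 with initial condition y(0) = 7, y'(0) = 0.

L{y''} + 121L{y} = 0. s²Y - 7s - 0 + 121Y = 0. Y(s² + 121) = 7s. Y = (7s)/(s² + 121). Inverting: y(t) = 7cos(11t)

Final answer: y(t) = 7cos(11t)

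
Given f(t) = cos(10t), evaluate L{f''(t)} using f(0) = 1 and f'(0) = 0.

F(s) = s/(s² + 100). L{f''(t)} = s²F(s) - sf(0) - f'(0) = s³/(s² + 100) - s = (s³ - s(s² + 100))/(s² + 100) = -100s/(s² + 100)

Final answer: -100s/(s² + 100)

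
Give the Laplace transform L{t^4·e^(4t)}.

L{t^n·e^(at)} = n!/(s-a)^(n+1), so L{t^4·e^(4t)} = 24/(s-4)^5

Final answer: 24/(s-4)^5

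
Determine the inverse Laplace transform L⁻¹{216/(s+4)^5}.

L⁻¹{n!/(s-a)^(n+1)} = t^n·e^(at) with n=4, a=-4. So L⁻¹{24/(s+4)^5} = t^4·e^(-4t), and L⁻¹{216/(s+4)^5} = (216/24)·t^4·e^(-4t) = 9·t^4·e^(-4t)

Final answer: 9·t^4·e^(-4t)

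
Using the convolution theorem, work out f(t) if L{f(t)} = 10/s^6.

10/s^6 = (10/s)·(1/s^5) = L{10}·L{t^4/24}. By convolution, f(t) = 10*t^4/24 = ∫₀ᵗ 10·τ^4/24 dτ = 10·t^5/120

Final answer: 10·t^5/120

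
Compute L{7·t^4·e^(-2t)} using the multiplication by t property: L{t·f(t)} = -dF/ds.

Using L{t^n·e^(at)} = n!/(s-a)^(n+1), L{t^4·e^(-2t)} = 24/(s+2)^5, so L{7·t^4·e^(-2t)} = 7·24/(s+2)^5 = 168/(s+2)^5

Final answer: 168/(s+2)^5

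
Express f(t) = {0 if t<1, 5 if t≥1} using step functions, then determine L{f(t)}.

f(t) = 5·u(t-1). L{u(t-1)} = e^(-s)/s, so L{f(t)} = 5·e^(-s)/s

Final answer: 5·e^(-s)/s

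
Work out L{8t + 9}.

L{8t + 9} = 8·L{t} + 9·L{1} = 8/s² + 9/s

Final answer: 8/s² + 9/s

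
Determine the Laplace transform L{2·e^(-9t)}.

L{e^(at)} = 1/(s-a), so L{e^(-9t)} = 1/(s+9). Then L{2·e^(-9t)} = 2/(s+9)

Final answer: 2/(s+9)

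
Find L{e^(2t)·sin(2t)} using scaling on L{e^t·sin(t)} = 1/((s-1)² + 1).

Scaling with a=2: L{e^(2t)·sin(2t)} = (1/2) · 1/((s/2-1)² + 1). Simplifying: 2/((s-2)² + 4)

Final answer: 2/((s-2)² + 4)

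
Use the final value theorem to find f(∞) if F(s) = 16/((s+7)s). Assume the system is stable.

f(∞) = lim_{s→0} sF(s) = lim_{s→0} 16/(s+7) = 16/7

Final answer: 16/7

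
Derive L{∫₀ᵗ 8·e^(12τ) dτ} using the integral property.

L{∫₀ᵗ f(τ)dτ} = F(s)/s with F(s) = 8/(s-12), so L{∫₀ᵗ 8·e^(12τ) dτ} = 8/(s(s-12))

Final answer: 8/(s(s-12))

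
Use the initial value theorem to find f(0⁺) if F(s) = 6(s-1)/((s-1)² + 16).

f(0⁺) = lim_{s→∞} sF(s) = lim_{s→∞} 6s(s-1)/((s-1)² + 16) = 6

Final answer: 6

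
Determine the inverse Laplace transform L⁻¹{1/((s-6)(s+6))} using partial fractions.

Decompose: A/(s-6) + B/(s+6). A = 1/12, B = -1/12. f(t) = (e^(6t) - e^(-6t))/12

Final answer: (e^(6t) - e^(-6t))/12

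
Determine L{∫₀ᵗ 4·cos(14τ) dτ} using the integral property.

L{∫₀ᵗ f(τ)dτ} = F(s)/s with F(s) = 4s/(s² + 196), so the result is (4s/(s² + 196))/s = 4/(s² + 196)

Final answer: 4/(s² + 196)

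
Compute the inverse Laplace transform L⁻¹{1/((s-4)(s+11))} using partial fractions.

Decompose: A/(s-4) + B/(s+11). A = 1/15, B = -1/15. f(t) = (e^(4t) - e^(-11t))/15

Final answer: (e^(4t) - e^(-11t))/15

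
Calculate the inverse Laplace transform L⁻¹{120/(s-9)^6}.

L⁻¹{n!/(s-a)^(n+1)} = t^n·e^(at), so L⁻¹{120/(s-9)^6} = t^5·e^(9t)

Final answer: t^5·e^(9t)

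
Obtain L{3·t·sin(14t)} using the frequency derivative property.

L{sin(14t)} = 14/(s² + 196). By L{t·f(t)} = -F'(s): -d/ds[14/(s² + 196)] = -(14)·(-2s)/(s² + 196)² = 28s/(s² + 196)². Then L{3·t·sin(14t)} = 3·28s/(s² + 196)² = 84s/(s² + 196)²

Final answer: 84s/(s² + 196)²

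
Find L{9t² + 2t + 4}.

L{9t² + 2t + 4} = 9·2/s³ + 2/s² + 4/s = 18/s³ + 2/s² + 4/s

Final answer: 18/s³ + 2/s² + 4/s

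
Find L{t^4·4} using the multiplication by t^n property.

L{4} = 4/s. d^1/ds^1[1/s] = -1/s². d^2/ds^2[1/s] = 2/s^3. d^3/ds^3[1/s] = -6/s^4. d^4/ds^4[1/s] = 24/s^5. So L{t^4} = (-1)^{4}·24/s^5 = 24/s^5. Then L{t^4·4} = 4·24/s^5 = 96/s^5

Final answer: 96/s^5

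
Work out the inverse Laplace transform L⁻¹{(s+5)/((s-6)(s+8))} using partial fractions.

Using partial fractions, f(t) = (11e^(6t) + 3e^(-8t))/14

Final answer: (11e^(6t) + 3e^(-8t))/14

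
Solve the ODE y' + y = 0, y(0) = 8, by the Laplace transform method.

L{y'} + L{y} = 0. sY - 8 + Y = 0. Y(s+1) = 8. Y = 8/(s+1)

Final answer: y(t) = 8e^(-t)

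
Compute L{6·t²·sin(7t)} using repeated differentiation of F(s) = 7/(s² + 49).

F(s) = 7/(s² + 49). F'(s) = -14s/(s² + 49)². F''(s) = -14(49 - 3s²)/(s² + 49)³ = (42s² - 686)/(s² + 49)³. So L{t²·sin(7t)} = (-1)² F''(s) = (42s² - 686)/(s² + 49)³. Then L{6·t²·sin(7t)} = 6·(42s² - 686)/(s² + 49)³ = (252s² - 4116)/(s² + 49)³

Final answer: (252s² - 4116)/(s² + 49)³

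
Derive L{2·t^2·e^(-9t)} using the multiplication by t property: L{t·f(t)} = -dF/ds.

Using L{t^n·e^(at)} = n!/(s-a)^(n+1), L{t^2·e^(-9t)} = 2/(s+9)^3, so L{2·t^2·e^(-9t)} = 2·2/(s+9)^3 = 4/(s+9)^3

Final answer: 4/(s+9)^3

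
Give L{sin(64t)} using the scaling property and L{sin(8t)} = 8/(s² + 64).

Using L{f(at)} = (1/a)F(s/a) with a=8: L{sin(64t)} = (1/8) · 8/((s/8)² + 64) = (1/8) · 8·64/(s² + 4096) = 64/(s² + 4096)

Final answer: 64/(s² + 4096)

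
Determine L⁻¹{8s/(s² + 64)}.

This is the form c·s/(s² + a²) with a = 8, c = 8. L⁻¹ = 8·cos(8t)

Final answer: 8·cos(8t)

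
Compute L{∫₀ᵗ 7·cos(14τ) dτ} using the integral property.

L{∫₀ᵗ f(τ)dτ} = F(s)/s with F(s) = 7s/(s² + 196), so the result is (7s/(s² + 196))/s = 7/(s² + 196)

Final answer: 7/(s² + 196)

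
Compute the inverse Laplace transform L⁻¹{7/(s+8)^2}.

L⁻¹{n!/(s-a)^(n+1)} = t^n·e^(at) with n=1, a=-8. So L⁻¹{1/(s+8)^2} = t·e^(-8t), and L⁻¹{7/(s+8)^2} = (7/1)·t·e^(-8t) = 7·t·e^(-8t)

Final answer: 7·t·e^(-8t)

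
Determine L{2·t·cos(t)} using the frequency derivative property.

L{cos(t)} = s/(s² + 1). Derivative: d/ds[s/(s² + 1)] = [(s² + 1) - s·2s]/(s² + 1)² = (1 - s²)/(s² + 1)². So L{t·cos(t)} = -F'(s) = (s² - 1)/(s² + 1)². Then L{2·t·cos(t)} = 2·(s² - 1)/(s² + 1)²

Final answer: 2·(s² - 1)/(s² + 1)²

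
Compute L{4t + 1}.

L{4t + 1} = 4·L{t} + L{1} = 4/s² + 1/s

Final answer: 4/s² + 1/s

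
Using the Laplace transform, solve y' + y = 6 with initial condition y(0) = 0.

sY + Y = 6/s. Y = 6/(s(s+1)). Partial fractions: Y = 6/s - 6/(s+1)

Final answer: y(t) = 6(1 - e^(-t))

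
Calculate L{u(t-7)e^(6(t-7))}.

u(t-a)f(t-a) with f(t)=e^(6t). L{e^(6t)} = 1/(s-6). By time shift: e^(-7s)/(s-6)

Final answer: e^(-7s)/(s-6)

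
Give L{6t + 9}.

L{6t + 9} = 6·L{t} + 9·L{1} = 6/s² + 9/s

Final answer: 6/s² + 9/s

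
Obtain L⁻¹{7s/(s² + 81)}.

This is the form c·s/(s² + a²) with a = 9, c = 7. L⁻¹ = 7·cos(9t)

Final answer: 7·cos(9t)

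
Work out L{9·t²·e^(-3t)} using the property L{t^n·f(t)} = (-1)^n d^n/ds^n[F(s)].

L{e^(-3t)} = 1/(s+3). d/ds[1/(s+3)] = -1/(s+3)². d²/ds²[1/(s+3)] = 2/(s+3)³. So L{t²·e^(-3t)} = (-1)² · 2/(s+3)³ = 2/(s+3)³. Then L{9·t²·e^(-3t)} = 9·2/(s+3)³ = 18/(s+3)³

Final answer: 18/(s+3)³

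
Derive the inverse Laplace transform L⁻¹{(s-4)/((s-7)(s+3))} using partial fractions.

Using partial fractions, f(t) = (3e^(7t) + 7e^(-3t))/10

Final answer: (3e^(7t) + 7e^(-3t))/10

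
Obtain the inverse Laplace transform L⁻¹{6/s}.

L⁻¹{c/s} = c, so L⁻¹{6/s} = 6

Final answer: 6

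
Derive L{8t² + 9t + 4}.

L{8t² + 9t + 4} = 8·2/s³ + 9/s² + 4/s = 16/s³ + 9/s² + 4/s

Final answer: 16/s³ + 9/s² + 4/s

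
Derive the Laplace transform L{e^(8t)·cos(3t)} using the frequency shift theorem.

Frequency shift: L{e^(at)f(t)} = F(s-a). L{e^(8t)·cos(3t)} = (s-8)/((s-8)² + 9)

Final answer: (s-8)/((s-8)² + 9)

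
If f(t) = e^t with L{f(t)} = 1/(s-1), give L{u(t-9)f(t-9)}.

Time shift theorem: L{u(t-a)f(t-a)} = e^(-as)F(s). Here a=9, F(s) = 1/(s-1), so L{u(t-9)f(t-9)} = e^(-9s)·1/(s-1)

Final answer: e^(-9s)·1/(s-1)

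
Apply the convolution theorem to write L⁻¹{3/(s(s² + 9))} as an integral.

3/(s(s² + 9)) = (1/s)·(3/(s² + 9)) = L{1}·L{sin(3t)}. So f(t) = 1*(sin(3t)) = ∫₀ᵗ sin(3τ) dτ

Final answer: ∫₀ᵗ sin(3τ) dτ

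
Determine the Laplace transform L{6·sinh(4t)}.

L{sinh(ωt)} = ω/(s² - ω²), so L{sinh(4t)} = 4/(s² - 16). Then L{6·sinh(4t)} = 6·4/(s² - 16) = 24/(s² - 16)

Final answer: 24/(s² - 16)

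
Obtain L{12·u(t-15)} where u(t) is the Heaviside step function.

L{u(t-a)} = e^(-as)/s. Here a=15, so L{u(t-15)} = e^(-15s)/s, and L{12·u(t-15)} = 12·e^(-15s)/s

Final answer: 12·e^(-15s)/s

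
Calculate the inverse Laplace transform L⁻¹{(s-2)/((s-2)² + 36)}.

Using frequency shift, L⁻¹{(s-2)/((s-2)² + 36)} = e^(2t)·cos(6t)

Final answer: e^(2t)·cos(6t)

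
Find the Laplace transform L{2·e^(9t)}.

L{e^(at)} = 1/(s-a), so L{e^(9t)} = 1/(s-9). Then L{2·e^(9t)} = 2/(s-9)

Final answer: 2/(s-9)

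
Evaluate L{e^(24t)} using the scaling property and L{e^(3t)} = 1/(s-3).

Using L{f(at)} = (1/a)F(s/a) with a=8 and f(t) = e^(3t): L{e^(24t)} = (1/8) · 1/((s/8)-3) = (1/8) · 8/(s-24) = 1/(s-24)

Final answer: 1/(s-24)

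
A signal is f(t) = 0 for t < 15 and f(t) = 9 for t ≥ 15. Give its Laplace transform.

f(t) = 9·u(t-15). L{u(t-15)} = e^(-15s)/s, so L{f(t)} = 9·e^(-15s)/s

Final answer: 9·e^(-15s)/s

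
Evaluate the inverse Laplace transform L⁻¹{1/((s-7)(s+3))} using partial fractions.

Decompose: A/(s-7) + B/(s+3). A = 1/10, B = -1/10. f(t) = (e^(7t) - e^(-3t))/10

Final answer: (e^(7t) - e^(-3t))/10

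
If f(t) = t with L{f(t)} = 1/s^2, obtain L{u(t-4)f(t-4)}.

Time shift theorem: L{u(t-a)f(t-a)} = e^(-as)F(s). Here a=4, F(s) = 1/s^2, so L{u(t-4)f(t-4)} = e^(-4s)·1/s^2

Final answer: e^(-4s)·1/s^2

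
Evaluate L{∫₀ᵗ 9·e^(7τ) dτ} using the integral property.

L{∫₀ᵗ f(τ)dτ} = F(s)/s with F(s) = 9/(s-7), so L{∫₀ᵗ 9·e^(7τ) dτ} = 9/(s(s-7))

Final answer: 9/(s(s-7))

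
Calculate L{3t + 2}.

L{3t + 2} = 3·L{t} + 2·L{1} = 3/s² + 2/s

Final answer: 3/s² + 2/s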